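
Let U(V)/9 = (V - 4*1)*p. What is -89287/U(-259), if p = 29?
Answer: 89287/68643 ≈ 1.3007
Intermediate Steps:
U(V) = -1044 + 261*V (U(V) = 9*((V - 4*1)*29) = 9*((V - 4)*29) = 9*((-4 + V)*29) = 9*(-116 + 29*V) = -1044 + 261*V)
-89287/U(-259) = -89287/(-1044 + 261*(-259)) = -89287/(-1044 - 67599) = -89287/(-68643) = -89287*(-1/68643) = 89287/68643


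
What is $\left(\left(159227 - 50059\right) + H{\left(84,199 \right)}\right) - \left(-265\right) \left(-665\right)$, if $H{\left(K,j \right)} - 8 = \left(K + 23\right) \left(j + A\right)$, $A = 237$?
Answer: $-20397$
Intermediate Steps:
$H{\left(K,j \right)} = 8 + \left(23 + K\right) \left(237 + j\right)$ ($H{\left(K,j \right)} = 8 + \left(K + 23\right) \left(j + 237\right) = 8 + \left(23 + K\right) \left(237 + j\right)$)
$\left(\left(159227 - 50059\right) + H{\left(84,199 \right)}\right) - \left(-265\right) \left(-665\right) = \left(\left(159227 - 50059\right) + \left(5459 + 23 \cdot 199 + 237 \cdot 84 + 84 \cdot 199\right)\right) - \left(-265\right) \left(-665\right) = \left(109168 + \left(5459 + 4577 + 19908 + 16716\right)\right) - 176225 = \left(109168 + 46660\right) - 176225 = 155828 - 176225 = -20397$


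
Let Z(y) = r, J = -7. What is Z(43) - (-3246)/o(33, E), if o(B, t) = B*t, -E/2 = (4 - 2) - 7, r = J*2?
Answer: -229/55 ≈ -4.1636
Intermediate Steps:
r = -14 (r = -7*2 = -14)
E = 10 (E = -2*((4 - 2) - 7) = -2*(2 - 7) = -2*(-5) = 10)
Z(y) = -14
Z(43) - (-3246)/o(33, E) = -14 - (-3246)/(33*10) = -14 - (-3246)/330 = -14 - 1*(-541/55) = -14 + 541/55 = -229/55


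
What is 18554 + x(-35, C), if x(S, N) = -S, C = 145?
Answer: 18589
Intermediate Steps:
18554 + x(-35, C) = 18554 - 1*(-35) = 18554 + 35 = 18589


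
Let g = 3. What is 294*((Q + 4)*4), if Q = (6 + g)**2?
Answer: 99960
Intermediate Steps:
Q = 81 (Q = (6 + 3)**2 = 9**2 = 81)
294*((Q + 4)*4) = 294*((81 + 4)*4) = 294*(85*4) = 294*340 = 99960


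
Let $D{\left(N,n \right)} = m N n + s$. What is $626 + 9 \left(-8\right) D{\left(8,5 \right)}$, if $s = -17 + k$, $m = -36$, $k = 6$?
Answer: $105098$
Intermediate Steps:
$s = -11$ ($s = -17 + 6 = -11$)
$D{\left(N,n \right)} = -11 - 36 N n$ ($D{\left(N,n \right)} = - 36 N n - 11 = -11 - 36 N n$)
$626 + 9 \left(-8\right) D{\left(8,5 \right)} = 626 + 9 \left(-8\right) \left(-11 - 288 \cdot 5\right) = 626 - 72 \left(-11 - 1440\right) = 626 - -104472 = 626 + 104472 = 105098$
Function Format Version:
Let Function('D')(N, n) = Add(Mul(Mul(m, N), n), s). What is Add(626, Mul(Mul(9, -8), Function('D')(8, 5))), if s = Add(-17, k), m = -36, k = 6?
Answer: 105098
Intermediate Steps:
s = -11 (s = Add(-17, 6) = -11)
Function('D')(N, n) = Add(-11, Mul(-36, N, n)) (Function('D')(N, n) = Add(Mul(Mul(-36, N), n), -11) = Add(Mul(-36, N, n), -11) = Add(-11, Mul(-36, N, n)))
Add(626, Mul(Mul(9, -8), Function('D')(8, 5))) = Add(626, Mul(Mul(9, -8), Add(-11, Mul(-36, 8, 5)))) = Add(626, Mul(-72, Add(-11, -1440))) = Add(626, Mul(-72, -1451)) = Add(626, 104472) = 105098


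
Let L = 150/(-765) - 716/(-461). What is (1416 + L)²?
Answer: 1110454452604324/552767121 ≈ 2.0089e+6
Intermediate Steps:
L = 31906/23511 (L = 150*(-1/765) - 716*(-1/461) = -10/51 + 716/461 = 31906/23511 ≈ 1.3571)
(1416 + L)² = (1416 + 31906/23511)² = (33323482/23511)² = 1110454452604324/552767121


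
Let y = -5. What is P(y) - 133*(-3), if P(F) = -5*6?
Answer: 369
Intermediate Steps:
P(F) = -30
P(y) - 133*(-3) = -30 - 133*(-3) = -30 + 399 = 369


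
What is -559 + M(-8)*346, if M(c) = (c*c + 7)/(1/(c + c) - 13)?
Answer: -509887/209 ≈ -2439.7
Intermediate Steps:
M(c) = (7 + c²)/(-13 + 1/(2*c)) (M(c) = (c² + 7)/(1/(2*c) - 13) = (7 + c²)/(1/(2*c) - 13) = (7 + c²)/(-13 + 1/(2*c)))
-559 + M(-8)*346 = -559 - 2*(-8)*(7 + (-8)²)/(-1 + 26*(-8))*346 = -559 - 2*(-8)*(7 + 64)/(-1 - 208)*346 = -559 - 2*(-8)*71/(-209)*346 = -559 - 2*(-8)*(-1/209)*71*346 = -559 - 1136/209*346 = -559 - 393056/209 = -509887/209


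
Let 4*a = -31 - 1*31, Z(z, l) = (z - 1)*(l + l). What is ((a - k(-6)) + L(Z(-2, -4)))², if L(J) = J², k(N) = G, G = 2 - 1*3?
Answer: 1261129/4 ≈ 3.1528e+5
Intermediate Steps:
Z(z, l) = 2*l*(-1 + z) (Z(z, l) = (-1 + z)*(2*l) = 2*l*(-1 + z))
a = -31/2 (a = (-31 - 1*31)/4 = (-31 - 31)/4 = (¼)*(-62) = -31/2 ≈ -15.500)
G = -1 (G = 2 - 3 = -1)
k(N) = -1
((a - k(-6)) + L(Z(-2, -4)))² = ((-31/2 - 1*(-1)) + (2*(-4)*(-1 - 2))²)² = ((-31/2 + 1) + (2*(-4)*(-3))²)² = (-29/2 + 24²)² = (-29/2 + 576)² = (1123/2)² = 1261129/4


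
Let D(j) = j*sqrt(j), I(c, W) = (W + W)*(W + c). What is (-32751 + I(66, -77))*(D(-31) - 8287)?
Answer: 257369359 + 962767*I*sqrt(31) ≈ 2.5737e+8 + 5.3605e+6*I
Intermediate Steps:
I(c, W) = 2*W*(W + c) (I(c, W) = (2*W)*(W + c) = 2*W*(W + c))
D(j) = j**(3/2)
(-32751 + I(66, -77))*(D(-31) - 8287) = (-32751 + 2*(-77)*(-77 + 66))*((-31)**(3/2) - 8287) = (-32751 + 2*(-77)*(-11))*(-31*I*sqrt(31) - 8287) = (-32751 + 1694)*(-8287 - 31*I*sqrt(31)) = -31057*(-8287 - 31*I*sqrt(31)) = 257369359 + 962767*I*sqrt(31)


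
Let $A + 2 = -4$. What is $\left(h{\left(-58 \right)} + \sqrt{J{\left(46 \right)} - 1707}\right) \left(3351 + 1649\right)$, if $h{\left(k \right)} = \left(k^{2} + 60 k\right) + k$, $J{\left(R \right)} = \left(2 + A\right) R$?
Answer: $-870000 + 5000 i \sqrt{1891} \approx -8.7 \cdot 10^{5} + 2.1743 \cdot 10^{5} i$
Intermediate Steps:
$A = -6$ ($A = -2 - 4 = -6$)
$J{\left(R \right)} = - 4 R$ ($J{\left(R \right)} = \left(2 - 6\right) R = - 4 R$)
$h{\left(k \right)} = k^{2} + 61 k$
$\left(h{\left(-58 \right)} + \sqrt{J{\left(46 \right)} - 1707}\right) \left(3351 + 1649\right) = \left(- 58 \left(61 - 58\right) + \sqrt{\left(-4\right) 46 - 1707}\right) \left(3351 + 1649\right) = \left(\left(-58\right) 3 + \sqrt{-184 - 1707}\right) 5000 = \left(-174 + \sqrt{-1891}\right) 5000 = \left(-174 + i \sqrt{1891}\right) 5000 = -870000 + 5000 i \sqrt{1891}$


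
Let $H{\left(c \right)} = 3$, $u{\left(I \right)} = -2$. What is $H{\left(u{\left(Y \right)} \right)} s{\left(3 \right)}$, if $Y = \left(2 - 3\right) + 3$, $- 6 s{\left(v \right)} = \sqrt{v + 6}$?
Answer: $- \frac{3}{2} \approx -1.5$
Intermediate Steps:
$s{\left(v \right)} = - \frac{\sqrt{6 + v}}{6}$ ($s{\left(v \right)} = - \frac{\sqrt{v + 6}}{6} = - \frac{\sqrt{6 + v}}{6}$)
$Y = 2$ ($Y = -1 + 3 = 2$)
$H{\left(u{\left(Y \right)} \right)} s{\left(3 \right)} = 3 \left(- \frac{\sqrt{6 + 3}}{6}\right) = 3 \left(- \frac{\sqrt{9}}{6}\right) = 3 \left(\left(- \frac{1}{6}\right) 3\right) = 3 \left(- \frac{1}{2}\right) = - \frac{3}{2}$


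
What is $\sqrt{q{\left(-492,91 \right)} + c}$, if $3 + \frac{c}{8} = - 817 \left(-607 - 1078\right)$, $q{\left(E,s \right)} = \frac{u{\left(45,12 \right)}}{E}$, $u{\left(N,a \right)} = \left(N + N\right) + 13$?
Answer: $\frac{\sqrt{666470925507}}{246} \approx 3318.6$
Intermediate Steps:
$u{\left(N,a \right)} = 13 + 2 N$ ($u{\left(N,a \right)} = 2 N + 13 = 13 + 2 N$)
$q{\left(E,s \right)} = \frac{103}{E}$ ($q{\left(E,s \right)} = \frac{13 + 2 \cdot 45}{E} = \frac{13 + 90}{E} = \frac{103}{E}$)
$c = 11013136$ ($c = -24 + 8 \left(- 817 \left(-607 - 1078\right)\right) = -24 + 8 \left(\left(-817\right) \left(-1685\right)\right) = -24 + 8 \cdot 1376645 = -24 + 11013160 = 11013136$)
$\sqrt{q{\left(-492,91 \right)} + c} = \sqrt{\frac{103}{-492} + 11013136} = \sqrt{103 \left(- \frac{1}{492}\right) + 11013136} = \sqrt{- \frac{103}{492} + 11013136} = \sqrt{\frac{5418462809}{492}} = \frac{\sqrt{666470925507}}{246}$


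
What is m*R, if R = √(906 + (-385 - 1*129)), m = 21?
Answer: 294*√2 ≈ 415.78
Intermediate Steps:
R = 14*√2 (R = √(906 + (-385 - 129)) = √(906 - 514) = √392 = 14*√2 ≈ 19.799)
m*R = 21*(14*√2) = 294*√2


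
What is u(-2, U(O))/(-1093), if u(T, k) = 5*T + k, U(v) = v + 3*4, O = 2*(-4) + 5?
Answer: 1/1093 ≈ 0.00091491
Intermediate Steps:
O = -3 (O = -8 + 5 = -3)
U(v) = 12 + v (U(v) = v + 12 = 12 + v)
u(T, k) = k + 5*T
u(-2, U(O))/(-1093) = ((12 - 3) + 5*(-2))/(-1093) = (9 - 10)*(-1/1093) = -1*(-1/1093) = 1/1093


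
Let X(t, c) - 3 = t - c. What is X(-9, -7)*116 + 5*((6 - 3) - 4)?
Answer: 111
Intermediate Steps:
X(t, c) = 3 + t - c (X(t, c) = 3 + (t - c) = 3 + t - c)
X(-9, -7)*116 + 5*((6 - 3) - 4) = (3 - 9 - 1*(-7))*116 + 5*((6 - 3) - 4) = (3 - 9 + 7)*116 + 5*(3 - 4) = 1*116 + 5*(-1) = 116 - 5 = 111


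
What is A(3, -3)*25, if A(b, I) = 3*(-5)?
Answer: -375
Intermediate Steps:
A(b, I) = -15
A(3, -3)*25 = -15*25 = -375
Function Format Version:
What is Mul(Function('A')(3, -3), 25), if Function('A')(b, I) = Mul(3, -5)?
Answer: -375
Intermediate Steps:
Function('A')(b, I) = -15
Mul(Function('A')(3, -3), 25) = Mul(-15, 25) = -375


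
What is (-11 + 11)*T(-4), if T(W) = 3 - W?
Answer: 0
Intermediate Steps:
(-11 + 11)*T(-4) = (-11 + 11)*(3 - 1*(-4)) = 0*(3 + 4) = 0*7 = 0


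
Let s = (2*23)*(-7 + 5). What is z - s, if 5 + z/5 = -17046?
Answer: -85163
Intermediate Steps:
z = -85255 (z = -25 + 5*(-17046) = -25 - 85230 = -85255)
s = -92 (s = 46*(-2) = -92)
z - s = -85255 - 1*(-92) = -85255 + 92 = -85163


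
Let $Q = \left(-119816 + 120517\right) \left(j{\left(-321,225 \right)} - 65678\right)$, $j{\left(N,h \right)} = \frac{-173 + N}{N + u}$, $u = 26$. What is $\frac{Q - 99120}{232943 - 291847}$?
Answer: $\frac{3402694029}{4344170} \approx 783.28$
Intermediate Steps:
$j{\left(N,h \right)} = \frac{-173 + N}{26 + N}$ ($j{\left(N,h \right)} = \frac{-173 + N}{N + 26} = \frac{-173 + N}{26 + N}$)
$Q = - \frac{13581535716}{295}$ ($Q = \left(-119816 + 120517\right) \left(\frac{-173 - 321}{26 - 321} - 65678\right) = 701 \left(\frac{1}{-295} \left(-494\right) - 65678\right) = 701 \left(\left(- \frac{1}{295}\right) \left(-494\right) - 65678\right) = 701 \left(\frac{494}{295} - 65678\right) = 701 \left(- \frac{19374516}{295}\right) = - \frac{13581535716}{295} \approx -4.6039 \cdot 10^{7}$)
$\frac{Q - 99120}{232943 - 291847} = \frac{- \frac{13581535716}{295} - 99120}{232943 - 291847} = - \frac{13610776116}{295 \left(-58904\right)} = \left(- \frac{13610776116}{295}\right) \left(- \frac{1}{58904}\right) = \frac{3402694029}{4344170}$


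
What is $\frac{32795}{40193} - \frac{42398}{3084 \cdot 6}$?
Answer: $- \frac{548632067}{371865636} \approx -1.4753$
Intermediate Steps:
$\frac{32795}{40193} - \frac{42398}{3084 \cdot 6} = 32795 \cdot \frac{1}{40193} - \frac{42398}{18504} = \frac{32795}{40193} - \frac{21199}{9252} = - \frac{548632067}{371865636}$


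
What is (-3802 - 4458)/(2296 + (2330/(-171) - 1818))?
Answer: -50445/2836 ≈ -17.787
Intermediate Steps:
(-3802 - 4458)/(2296 + (2330/(-171) - 1818)) = -8260/(2296 + (2330*(-1/171) - 1818)) = -8260/(2296 + (-2330/171 - 1818)) = -8260/(2296 - 313208/171) = -8260/79408/171 = -8260*171/79408 = -50445/2836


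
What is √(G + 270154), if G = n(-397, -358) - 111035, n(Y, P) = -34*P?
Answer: √171291 ≈ 413.87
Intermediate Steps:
G = -98863 (G = -34*(-358) - 111035 = 12172 - 111035 = -98863)
√(G + 270154) = √(-98863 + 270154) = √171291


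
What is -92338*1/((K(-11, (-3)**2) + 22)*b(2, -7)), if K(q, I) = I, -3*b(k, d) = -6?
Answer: -46169/31 ≈ -1489.3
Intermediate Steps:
b(k, d) = 2 (b(k, d) = -1/3*(-6) = 2)
-92338*1/((K(-11, (-3)**2) + 22)*b(2, -7)) = -92338*1/(2*((-3)**2 + 22)) = -92338*1/(2*(9 + 22)) = -92338/(31*2) = -92338/62 = -92338*1/62 = -46169/31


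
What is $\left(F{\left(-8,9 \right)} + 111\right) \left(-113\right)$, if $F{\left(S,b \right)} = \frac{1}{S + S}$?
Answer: $- \frac{200575}{16} \approx -12536.0$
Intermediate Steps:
$F{\left(S,b \right)} = \frac{1}{2 S}$
$\left(F{\left(-8,9 \right)} + 111\right) \left(-113\right) = \left(\frac{1}{2 \left(-8\right)} + 111\right) \left(-113\right) = \left(\frac{1}{2} \left(- \frac{1}{8}\right) + 111\right) \left(-113\right) = \left(- \frac{1}{16} + 111\right) \left(-113\right) = \frac{1775}{16} \left(-113\right) = - \frac{200575}{16}$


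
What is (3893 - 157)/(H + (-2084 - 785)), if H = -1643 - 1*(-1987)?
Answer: -3736/2525 ≈ -1.4796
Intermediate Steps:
H = 344 (H = -1643 + 1987 = 344)
(3893 - 157)/(H + (-2084 - 785)) = (3893 - 157)/(344 + (-2084 - 785)) = 3736/(344 - 2869) = 3736/(-2525) = 3736*(-1/2525) = -3736/2525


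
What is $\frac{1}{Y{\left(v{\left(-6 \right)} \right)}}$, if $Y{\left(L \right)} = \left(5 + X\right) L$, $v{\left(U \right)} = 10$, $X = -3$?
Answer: $\frac{1}{20} \approx 0.05$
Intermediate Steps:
$Y{\left(L \right)} = 2 L$ ($Y{\left(L \right)} = \left(5 - 3\right) L = 2 L$)
$\frac{1}{Y{\left(v{\left(-6 \right)} \right)}} = \frac{1}{2 \cdot 10} = \frac{1}{20}$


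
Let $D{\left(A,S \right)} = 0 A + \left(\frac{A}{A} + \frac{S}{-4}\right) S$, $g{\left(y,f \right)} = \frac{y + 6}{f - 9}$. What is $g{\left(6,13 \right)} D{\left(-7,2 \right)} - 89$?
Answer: $-86$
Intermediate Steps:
$g{\left(y,f \right)} = \frac{6 + y}{-9 + f}$
$D{\left(A,S \right)} = S \left(1 - \frac{S}{4}\right)$ ($D{\left(A,S \right)} = 0 + \left(1 + S \left(- \frac{1}{4}\right)\right) S = 0 + \left(1 - \frac{S}{4}\right) S = 0 + S \left(1 - \frac{S}{4}\right) = S \left(1 - \frac{S}{4}\right)$)
$g{\left(6,13 \right)} D{\left(-7,2 \right)} - 89 = \frac{6 + 6}{-9 + 13} \cdot \frac{1}{4} \cdot 2 \left(4 - 2\right) - 89 = \frac{1}{4} \cdot 12 \cdot \frac{1}{4} \cdot 2 \left(4 - 2\right) - 89 = \frac{1}{4} \cdot 12 \cdot \frac{1}{4} \cdot 2 \cdot 2 - 89 = 3 \cdot 1 - 89 = 3 - 89 = -86$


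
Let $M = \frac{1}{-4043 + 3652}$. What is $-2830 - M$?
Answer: $- \frac{1106529}{391} \approx -2830.0$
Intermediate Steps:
$M = - \frac{1}{391}$ ($M = \frac{1}{-391} = - \frac{1}{391} \approx -0.0025575$)
$-2830 - M = -2830 - - \frac{1}{391} = -2830 + \frac{1}{391} = - \frac{1106529}{391}$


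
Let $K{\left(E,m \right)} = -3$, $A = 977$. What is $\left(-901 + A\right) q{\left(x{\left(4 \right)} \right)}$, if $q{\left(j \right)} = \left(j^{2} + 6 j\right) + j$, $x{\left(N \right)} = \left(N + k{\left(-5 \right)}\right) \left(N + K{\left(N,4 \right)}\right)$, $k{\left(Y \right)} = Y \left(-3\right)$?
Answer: $37544$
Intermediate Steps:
$k{\left(Y \right)} = - 3 Y$
$x{\left(N \right)} = \left(-3 + N\right) \left(15 + N\right)$ ($x{\left(N \right)} = \left(N - -15\right) \left(N - 3\right) = \left(N + 15\right) \left(-3 + N\right) = \left(15 + N\right) \left(-3 + N\right) = \left(-3 + N\right) \left(15 + N\right)$)
$q{\left(j \right)} = j^{2} + 7 j$
$\left(-901 + A\right) q{\left(x{\left(4 \right)} \right)} = \left(-901 + 977\right) \left(-45 + 4^{2} + 12 \cdot 4\right) \left(7 + \left(-45 + 4^{2} + 12 \cdot 4\right)\right) = 76 \left(-45 + 16 + 48\right) \left(7 + \left(-45 + 16 + 48\right)\right) = 76 \cdot 19 \left(7 + 19\right) = 76 \cdot 19 \cdot 26 = 76 \cdot 494 = 37544$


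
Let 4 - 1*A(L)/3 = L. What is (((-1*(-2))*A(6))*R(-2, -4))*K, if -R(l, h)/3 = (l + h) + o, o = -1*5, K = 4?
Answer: -1584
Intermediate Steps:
A(L) = 12 - 3*L
o = -5
R(l, h) = 15 - 3*h - 3*l (R(l, h) = -3*((l + h) - 5) = -3*((h + l) - 5) = -3*(-5 + h + l) = 15 - 3*h - 3*l)
(((-1*(-2))*A(6))*R(-2, -4))*K = (((-1*(-2))*(12 - 3*6))*(15 - 3*(-4) - 3*(-2)))*4 = ((2*(12 - 18))*(15 + 12 + 6))*4 = ((2*(-6))*33)*4 = -12*33*4 = -396*4 = -1584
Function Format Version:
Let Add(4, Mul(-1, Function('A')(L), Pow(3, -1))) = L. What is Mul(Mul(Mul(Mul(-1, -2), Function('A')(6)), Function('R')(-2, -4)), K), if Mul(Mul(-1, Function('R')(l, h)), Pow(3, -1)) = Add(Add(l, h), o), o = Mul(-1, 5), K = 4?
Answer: -1584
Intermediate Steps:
Function('A')(L) = Add(12, Mul(-3, L))
o = -5
Function('R')(l, h) = Add(15, Mul(-3, h), Mul(-3, l)) (Function('R')(l, h) = Mul(-3, Add(Add(l, h), -5)) = Mul(-3, Add(Add(h, l), -5)) = Mul(-3, Add(-5, h, l)) = Add(15, Mul(-3, h), Mul(-3, l)))
Mul(Mul(Mul(Mul(-1, -2), Function('A')(6)), Function('R')(-2, -4)), K) = Mul(Mul(Mul(Mul(-1, -2), Add(12, Mul(-3, 6))), Add(15, Mul(-3, -4), Mul(-3, -2))), 4) = Mul(Mul(Mul(2, Add(12, -18)), Add(15, 12, 6)), 4) = Mul(Mul(Mul(2, -6), 33), 4) = Mul(Mul(-12, 33), 4) = Mul(-396, 4) = -1584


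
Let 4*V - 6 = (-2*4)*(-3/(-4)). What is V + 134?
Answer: 134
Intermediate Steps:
V = 0 (V = 3/2 + ((-2*4)*(-3/(-4)))/4 = 3/2 + (-(-24)*(-1)/4)/4 = 3/2 + (-8*3/4)/4 = 3/2 + (1/4)*(-6) = 3/2 - 3/2 = 0)
V + 134 = 0 + 134 = 134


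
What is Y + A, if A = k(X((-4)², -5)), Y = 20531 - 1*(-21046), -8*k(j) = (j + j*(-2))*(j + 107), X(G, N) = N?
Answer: 166053/4 ≈ 41513.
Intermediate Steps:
k(j) = j*(107 + j)/8 (k(j) = -(j + j*(-2))*(j + 107)/8 = -(j - 2*j)*(107 + j)/8 = -(-j)*(107 + j)/8 = -(-1)*j*(107 + j)/8 = j*(107 + j)/8)
Y = 41577 (Y = 20531 + 21046 = 41577)
A = -255/4 (A = (⅛)*(-5)*(107 - 5) = (⅛)*(-5)*102 = -255/4 ≈ -63.750)
Y + A = 41577 - 255/4 = 166053/4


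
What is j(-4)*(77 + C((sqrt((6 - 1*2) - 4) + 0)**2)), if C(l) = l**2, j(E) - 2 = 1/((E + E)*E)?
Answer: 5005/32 ≈ 156.41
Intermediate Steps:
j(E) = 2 + 1/(2*E**2) (j(E) = 2 + 1/((E + E)*E) = 2 + 1/(((2*E))*E) = 2 + (1/(2*E))/E = 2 + 1/(2*E**2))
j(-4)*(77 + C((sqrt((6 - 1*2) - 4) + 0)**2)) = (2 + (1/2)/(-4)**2)*(77 + ((sqrt((6 - 1*2) - 4) + 0)**2)**2) = (2 + (1/2)*(1/16))*(77 + ((sqrt((6 - 2) - 4) + 0)**2)**2) = (2 + 1/32)*(77 + ((sqrt(4 - 4) + 0)**2)**2) = 65*(77 + ((sqrt(0) + 0)**2)**2)/32 = 65*(77 + ((0 + 0)**2)**2)/32 = 65*(77 + (0**2)**2)/32 = 65*(77 + 0**2)/32 = 65*(77 + 0)/32 = (65/32)*77 = 5005/32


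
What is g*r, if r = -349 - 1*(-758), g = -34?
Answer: -13906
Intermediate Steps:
r = 409 (r = -349 + 758 = 409)
g*r = -34*409 = -13906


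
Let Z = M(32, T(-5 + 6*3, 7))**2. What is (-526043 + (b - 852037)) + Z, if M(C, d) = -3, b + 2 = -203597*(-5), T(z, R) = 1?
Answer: -360088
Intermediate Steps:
b = 1017983 (b = -2 - 203597*(-5) = -2 + 1017985 = 1017983)
Z = 9 (Z = (-3)**2 = 9)
(-526043 + (b - 852037)) + Z = (-526043 + (1017983 - 852037)) + 9 = (-526043 + 165946) + 9 = -360097 + 9 = -360088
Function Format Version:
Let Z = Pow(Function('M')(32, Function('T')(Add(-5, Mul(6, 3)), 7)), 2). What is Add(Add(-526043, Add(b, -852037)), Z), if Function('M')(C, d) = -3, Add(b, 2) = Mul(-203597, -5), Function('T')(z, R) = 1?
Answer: -360088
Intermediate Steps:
b = 1017983 (b = Add(-2, Mul(-203597, -5)) = Add(-2, 1017985) = 1017983)
Z = 9 (Z = Pow(-3, 2) = 9)
Add(Add(-526043, Add(b, -852037)), Z) = Add(Add(-526043, Add(1017983, -852037)), 9) = Add(Add(-526043, 165946), 9) = Add(-360097, 9) = -360088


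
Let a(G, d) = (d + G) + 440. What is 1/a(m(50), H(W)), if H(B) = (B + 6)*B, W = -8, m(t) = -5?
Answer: 1/451 ≈ 0.0022173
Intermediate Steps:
H(B) = B*(6 + B) (H(B) = (6 + B)*B = B*(6 + B))
a(G, d) = 440 + G + d (a(G, d) = (G + d) + 440 = 440 + G + d)
1/a(m(50), H(W)) = 1/(440 - 5 - 8*(6 - 8)) = 1/(440 - 5 - 8*(-2)) = 1/(440 - 5 + 16) = 1/451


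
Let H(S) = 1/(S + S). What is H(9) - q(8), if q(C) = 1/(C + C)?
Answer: -1/144 ≈ -0.0069444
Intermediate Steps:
H(S) = 1/(2*S)
q(C) = 1/(2*C)
H(9) - q(8) = (½)/9 - 1/(2*8) = (½)*(⅑) - 1/(2*8) = 1/18 - 1*1/16 = 1/18 - 1/16 = -1/144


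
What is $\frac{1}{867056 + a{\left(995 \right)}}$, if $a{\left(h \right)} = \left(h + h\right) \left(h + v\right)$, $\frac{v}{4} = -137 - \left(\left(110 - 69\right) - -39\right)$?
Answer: $\frac{1}{1119786} \approx 8.9303 \cdot 10^{-7}$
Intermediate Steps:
$v = -868$ ($v = 4 \left(-137 - \left(\left(110 - 69\right) - -39\right)\right) = 4 \left(-137 - \left(41 + 39\right)\right) = 4 \left(-137 - 80\right) = 4 \left(-217\right) = -868$)
$a{\left(h \right)} = 2 h \left(-868 + h\right)$ ($a{\left(h \right)} = \left(h + h\right) \left(h - 868\right) = 2 h \left(-868 + h\right)$)
$\frac{1}{867056 + a{\left(995 \right)}} = \frac{1}{867056 + 2 \cdot 995 \left(-868 + 995\right)} = \frac{1}{867056 + 2 \cdot 995 \cdot 127} = \frac{1}{867056 + 252730} = \frac{1}{1119786}$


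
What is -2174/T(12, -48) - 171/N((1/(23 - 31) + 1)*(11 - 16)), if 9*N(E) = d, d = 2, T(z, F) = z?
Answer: -2852/3 ≈ -950.67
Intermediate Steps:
N(E) = 2/9 (N(E) = (⅑)*2 = 2/9)
-2174/T(12, -48) - 171/N((1/(23 - 31) + 1)*(11 - 16)) = -2174/12 - 171/2/9 = -2174*1/12 - 171*9/2 = -1087/6 - 1539/2 = -2852/3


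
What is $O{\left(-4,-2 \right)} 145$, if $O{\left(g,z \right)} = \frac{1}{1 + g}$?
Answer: $- \frac{145}{3} \approx -48.333$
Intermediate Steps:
$O{\left(-4,-2 \right)} 145 = \frac{1}{1 - 4} \cdot 145 = \frac{1}{-3} \cdot 145 = \left(- \frac{1}{3}\right) 145 = - \frac{145}{3}$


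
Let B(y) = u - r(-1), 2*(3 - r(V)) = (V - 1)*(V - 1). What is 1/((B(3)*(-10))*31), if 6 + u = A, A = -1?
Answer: 1/2480 ≈ 0.00040323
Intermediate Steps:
u = -7 (u = -6 - 1 = -7)
r(V) = 3 - (-1 + V)²/2 (r(V) = 3 - (V - 1)*(V - 1)/2 = 3 - (-1 + V)*(-1 + V)/2 = 3 - (-1 + V)²/2)
B(y) = -8 (B(y) = -7 - (3 - (-1 - 1)²/2) = -7 - (3 - ½*(-2)²) = -7 - (3 - ½*4) = -7 - (3 - 2) = -7 - 1*1 = -7 - 1 = -8)
1/((B(3)*(-10))*31) = 1/(-8*(-10)*31) = 1/(80*31) = 1/2480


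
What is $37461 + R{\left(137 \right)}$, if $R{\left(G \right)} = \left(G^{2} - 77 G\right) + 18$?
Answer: $45699$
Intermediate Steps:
$R{\left(G \right)} = 18 + G^{2} - 77 G$
$37461 + R{\left(137 \right)} = 37461 + \left(18 + 137^{2} - 10549\right) = 37461 + \left(18 + 18769 - 10549\right) = 37461 + 8238 = 45699$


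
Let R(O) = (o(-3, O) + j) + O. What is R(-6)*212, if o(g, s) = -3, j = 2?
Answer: -1484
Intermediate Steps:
R(O) = -1 + O (R(O) = (-3 + 2) + O = -1 + O)
R(-6)*212 = (-1 - 6)*212 = -7*212 = -1484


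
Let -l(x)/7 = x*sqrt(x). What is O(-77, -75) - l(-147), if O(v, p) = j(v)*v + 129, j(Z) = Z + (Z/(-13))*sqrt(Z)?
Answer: 6058 - 7203*I*sqrt(3) - 5929*I*sqrt(77)/13 ≈ 6058.0 - 16478.0*I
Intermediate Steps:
j(Z) = Z - Z**(3/2)/13 (j(Z) = Z + (Z*(-1/13))*sqrt(Z) = Z + (-Z/13)*sqrt(Z) = Z - Z**(3/2)/13)
l(x) = -7*x**(3/2) (l(x) = -7*x*sqrt(x) = -7*x**(3/2))
O(v, p) = 129 + v*(v - v**(3/2)/13) (O(v, p) = (v - v**(3/2)/13)*v + 129 = v*(v - v**(3/2)/13) + 129 = 129 + v*(v - v**(3/2)/13))
O(-77, -75) - l(-147) = (129 + (-77)**2 - 5929*I*sqrt(77)/13) - (-7)*(-147)**(3/2) = (129 + 5929 - 5929*I*sqrt(77)/13) - (-7)*(-1029*I*sqrt(3)) = (129 + 5929 - 5929*I*sqrt(77)/13) - 7203*I*sqrt(3) = (6058 - 5929*I*sqrt(77)/13) - 7203*I*sqrt(3) = 6058 - 7203*I*sqrt(3) - 5929*I*sqrt(77)/13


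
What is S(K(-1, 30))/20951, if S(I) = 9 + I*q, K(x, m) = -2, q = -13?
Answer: 5/2993 ≈ 0.0016706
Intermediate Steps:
S(I) = 9 - 13*I (S(I) = 9 + I*(-13) = 9 - 13*I)
S(K(-1, 30))/20951 = (9 - 13*(-2))/20951 = (9 + 26)*(1/20951) = 35*(1/20951) = 5/2993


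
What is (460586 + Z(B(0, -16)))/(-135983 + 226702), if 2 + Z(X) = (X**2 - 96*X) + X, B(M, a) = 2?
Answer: 460398/90719 ≈ 5.0750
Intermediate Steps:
Z(X) = -2 + X**2 - 95*X (Z(X) = -2 + ((X**2 - 96*X) + X) = -2 + (X**2 - 95*X) = -2 + X**2 - 95*X)
(460586 + Z(B(0, -16)))/(-135983 + 226702) = (460586 + (-2 + 2**2 - 95*2))/(-135983 + 226702) = (460586 + (-2 + 4 - 190))/90719 = (460586 - 188)*(1/90719) = 460398*(1/90719) = 460398/90719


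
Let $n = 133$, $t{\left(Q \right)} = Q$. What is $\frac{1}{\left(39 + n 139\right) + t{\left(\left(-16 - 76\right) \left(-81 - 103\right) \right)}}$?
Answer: $\frac{1}{35454} \approx 2.8206 \cdot 10^{-5}$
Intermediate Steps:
$\frac{1}{\left(39 + n 139\right) + t{\left(\left(-16 - 76\right) \left(-81 - 103\right) \right)}} = \frac{1}{\left(39 + 133 \cdot 139\right) + \left(-16 - 76\right) \left(-81 - 103\right)} = \frac{1}{\left(39 + 18487\right) - -16928} = \frac{1}{18526 + 16928} = \frac{1}{35454}$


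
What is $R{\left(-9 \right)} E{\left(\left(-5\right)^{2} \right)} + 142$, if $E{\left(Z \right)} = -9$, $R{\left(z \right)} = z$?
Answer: $223$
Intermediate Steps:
$R{\left(-9 \right)} E{\left(\left(-5\right)^{2} \right)} + 142 = \left(-9\right) \left(-9\right) + 142 = 81 + 142 = 223$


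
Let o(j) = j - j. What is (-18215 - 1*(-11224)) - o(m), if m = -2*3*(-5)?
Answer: -6991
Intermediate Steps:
m = 30 (m = -6*(-5) = 30)
o(j) = 0
(-18215 - 1*(-11224)) - o(m) = (-18215 - 1*(-11224)) - 1*0 = (-18215 + 11224) + 0 = -6991 + 0 = -6991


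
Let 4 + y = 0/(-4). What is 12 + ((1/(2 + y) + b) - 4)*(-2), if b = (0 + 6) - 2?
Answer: 13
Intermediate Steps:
y = -4 (y = -4 + 0/(-4) = -4 + 0*(-¼) = -4 + 0 = -4)
b = 4 (b = 6 - 2 = 4)
12 + ((1/(2 + y) + b) - 4)*(-2) = 12 + ((1/(2 - 4) + 4) - 4)*(-2) = 12 + ((1/(-2) + 4) - 4)*(-2) = 12 + ((-½ + 4) - 4)*(-2) = 12 + (7/2 - 4)*(-2) = 12 - ½*(-2) = 12 + 1 = 13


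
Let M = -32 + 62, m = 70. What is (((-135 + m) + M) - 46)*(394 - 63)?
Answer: -26811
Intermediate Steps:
M = 30
(((-135 + m) + M) - 46)*(394 - 63) = (((-135 + 70) + 30) - 46)*(394 - 63) = ((-65 + 30) - 46)*331 = (-35 - 46)*331 = -81*331 = -26811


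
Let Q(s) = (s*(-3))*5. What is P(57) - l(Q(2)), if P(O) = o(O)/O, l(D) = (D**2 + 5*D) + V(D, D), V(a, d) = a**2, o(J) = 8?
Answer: -94042/57 ≈ -1649.9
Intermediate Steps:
Q(s) = -15*s (Q(s) = -3*s*5 = -15*s)
l(D) = 2*D**2 + 5*D (l(D) = (D**2 + 5*D) + D**2 = 2*D**2 + 5*D)
P(O) = 8/O
P(57) - l(Q(2)) = 8/57 - (-15*2)*(5 + 2*(-15*2)) = 8*(1/57) - (-30)*(5 + 2*(-30)) = 8/57 - (-30)*(5 - 60) = 8/57 - (-30)*(-55) = 8/57 - 1*1650 = 8/57 - 1650 = -94042/57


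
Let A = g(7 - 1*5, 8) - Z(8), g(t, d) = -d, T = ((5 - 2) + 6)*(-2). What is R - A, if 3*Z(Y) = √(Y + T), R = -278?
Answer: -270 + I*√10/3 ≈ -270.0 + 1.0541*I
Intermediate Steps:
T = -18 (T = (3 + 6)*(-2) = 9*(-2) = -18)
Z(Y) = √(-18 + Y)/3 (Z(Y) = √(Y - 18)/3 = √(-18 + Y)/3)
A = -8 - I*√10/3 (A = -1*8 - √(-18 + 8)/3 = -8 - √(-10)/3 = -8 - I*√10/3 ≈ -8.0 - 1.0541*I)
R - A = -278 - (-8 - I*√10/3) = -278 + (8 + I*√10/3) = -270 + I*√10/3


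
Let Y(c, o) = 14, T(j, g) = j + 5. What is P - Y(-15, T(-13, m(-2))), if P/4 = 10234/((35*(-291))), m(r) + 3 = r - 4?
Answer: -26218/1455 ≈ -18.019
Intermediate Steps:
m(r) = -7 + r (m(r) = -3 + (r - 4) = -3 + (-4 + r) = -7 + r)
T(j, g) = 5 + j
P = -5848/1455 (P = 4*(10234/((35*(-291)))) = 4*(10234/(-10185)) = 4*(10234*(-1/10185)) = 4*(-1462/1455) = -5848/1455 ≈ -4.0192)
P - Y(-15, T(-13, m(-2))) = -5848/1455 - 1*14 = -5848/1455 - 14 = -26218/1455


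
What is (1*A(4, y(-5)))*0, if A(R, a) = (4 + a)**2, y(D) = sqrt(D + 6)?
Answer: 0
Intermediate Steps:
y(D) = sqrt(6 + D)
(1*A(4, y(-5)))*0 = (1*(4 + sqrt(6 - 5))**2)*0 = (1*(4 + sqrt(1))**2)*0 = (1*(4 + 1)**2)*0 = (1*5**2)*0 = (1*25)*0 = 25*0 = 0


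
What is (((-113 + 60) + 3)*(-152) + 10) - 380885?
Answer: -373275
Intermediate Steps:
(((-113 + 60) + 3)*(-152) + 10) - 380885 = ((-53 + 3)*(-152) + 10) - 380885 = (-50*(-152) + 10) - 380885 = (7600 + 10) - 380885 = 7610 - 380885 = -373275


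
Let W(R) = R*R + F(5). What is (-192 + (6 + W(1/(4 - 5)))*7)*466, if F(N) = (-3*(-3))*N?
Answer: 80152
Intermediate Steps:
F(N) = 9*N
W(R) = 45 + R² (W(R) = R*R + 9*5 = R² + 45 = 45 + R²)
(-192 + (6 + W(1/(4 - 5)))*7)*466 = (-192 + (6 + (45 + (1/(4 - 5))²))*7)*466 = (-192 + (6 + (45 + (1/(-1))²))*7)*466 = (-192 + (6 + (45 + (-1)²))*7)*466 = (-192 + (6 + (45 + 1))*7)*466 = (-192 + (6 + 46)*7)*466 = (-192 + 52*7)*466 = (-192 + 364)*466 = 172*466 = 80152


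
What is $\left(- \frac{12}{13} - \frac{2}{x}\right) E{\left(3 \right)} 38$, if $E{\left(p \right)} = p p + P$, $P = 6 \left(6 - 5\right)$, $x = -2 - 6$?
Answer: $- \frac{9975}{26} \approx -383.65$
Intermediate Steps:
$x = -8$ ($x = -2 - 6 = -8$)
$P = 6$ ($P = 6 \cdot 1 = 6$)
$E{\left(p \right)} = 6 + p^{2}$ ($E{\left(p \right)} = p p + 6 = p^{2} + 6 = 6 + p^{2}$)
$\left(- \frac{12}{13} - \frac{2}{x}\right) E{\left(3 \right)} 38 = \left(- \frac{12}{13} - \frac{2}{-8}\right) \left(6 + 3^{2}\right) 38 = \left(\left(-12\right) \frac{1}{13} - - \frac{1}{4}\right) \left(6 + 9\right) 38 = \left(- \frac{12}{13} + \frac{1}{4}\right) 15 \cdot 38 = \left(- \frac{35}{52}\right) 15 \cdot 38 = \left(- \frac{525}{52}\right) 38 = - \frac{9975}{26}$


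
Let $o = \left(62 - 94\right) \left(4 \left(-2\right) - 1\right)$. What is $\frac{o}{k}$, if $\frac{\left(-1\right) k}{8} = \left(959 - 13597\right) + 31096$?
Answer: $- \frac{18}{9229} \approx -0.0019504$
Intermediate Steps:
$k = -147664$ ($k = - 8 \left(\left(959 - 13597\right) + 31096\right) = - 8 \left(-12638 + 31096\right) = \left(-8\right) 18458 = -147664$)
$o = 288$ ($o = - 32 \left(-8 - 1\right) = \left(-32\right) \left(-9\right) = 288$)
$\frac{o}{k} = \frac{288}{-147664} = 288 \left(- \frac{1}{147664}\right) = - \frac{18}{9229}$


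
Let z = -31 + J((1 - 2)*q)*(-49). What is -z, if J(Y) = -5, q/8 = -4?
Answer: -214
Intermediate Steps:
q = -32 (q = 8*(-4) = -32)
z = 214 (z = -31 - 5*(-49) = -31 + 245 = 214)
-z = -1*214 = -214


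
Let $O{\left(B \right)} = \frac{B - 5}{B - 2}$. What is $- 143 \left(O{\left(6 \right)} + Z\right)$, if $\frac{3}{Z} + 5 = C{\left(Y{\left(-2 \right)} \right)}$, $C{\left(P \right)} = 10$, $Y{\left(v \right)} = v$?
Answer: $- \frac{2431}{20} \approx -121.55$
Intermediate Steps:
$O{\left(B \right)} = \frac{-5 + B}{-2 + B}$
$Z = \frac{3}{5}$ ($Z = \frac{3}{-5 + 10} = \frac{3}{5} \approx 0.6$)
$- 143 \left(O{\left(6 \right)} + Z\right) = - 143 \left(\frac{-5 + 6}{-2 + 6} + \frac{3}{5}\right) = - 143 \left(\frac{1}{4} \cdot 1 + \frac{3}{5}\right) = - 143 \left(\frac{1}{4} + \frac{3}{5}\right) = \left(-143\right) \frac{17}{20} = - \frac{2431}{20}$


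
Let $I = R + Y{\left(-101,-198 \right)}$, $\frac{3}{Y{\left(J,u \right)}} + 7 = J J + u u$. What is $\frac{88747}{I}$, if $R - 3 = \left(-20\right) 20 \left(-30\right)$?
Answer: $\frac{1461308102}{197641399} \approx 7.3937$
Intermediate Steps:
$Y{\left(J,u \right)} = \frac{3}{-7 + J^{2} + u^{2}}$ ($Y{\left(J,u \right)} = \frac{3}{-7 + \left(J J + u u\right)} = \frac{3}{-7 + \left(J^{2} + u^{2}\right)} = \frac{3}{-7 + J^{2} + u^{2}}$)
$R = 12003$ ($R = 3 + \left(-20\right) 20 \left(-30\right) = 3 - -12000 = 3 + 12000 = 12003$)
$I = \frac{197641399}{16466}$ ($I = 12003 + \frac{3}{-7 + \left(-101\right)^{2} + \left(-198\right)^{2}} = 12003 + \frac{3}{-7 + 10201 + 39204} = 12003 + \frac{3}{49398} = 12003 + 3 \cdot \frac{1}{49398} = 12003 + \frac{1}{16466} = \frac{197641399}{16466} \approx 12003.0$)
$\frac{88747}{I} = \frac{88747}{\frac{197641399}{16466}} = 88747 \cdot \frac{16466}{197641399} = \frac{1461308102}{197641399}$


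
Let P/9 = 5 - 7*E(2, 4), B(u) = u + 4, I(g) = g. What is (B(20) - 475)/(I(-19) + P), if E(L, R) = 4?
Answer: 451/226 ≈ 1.9956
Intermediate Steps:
B(u) = 4 + u
P = -207 (P = 9*(5 - 7*4) = 9*(5 - 28) = 9*(-23) = -207)
(B(20) - 475)/(I(-19) + P) = ((4 + 20) - 475)/(-19 - 207) = (24 - 475)/(-226) = -451*(-1/226) = 451/226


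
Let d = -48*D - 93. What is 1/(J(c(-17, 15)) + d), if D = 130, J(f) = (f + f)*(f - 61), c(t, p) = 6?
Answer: -1/6993 ≈ -0.00014300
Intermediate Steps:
J(f) = 2*f*(-61 + f) (J(f) = (2*f)*(-61 + f) = 2*f*(-61 + f))
d = -6333 (d = -48*130 - 93 = -6240 - 93 = -6333)
1/(J(c(-17, 15)) + d) = 1/(2*6*(-61 + 6) - 6333) = 1/(2*6*(-55) - 6333) = 1/(-660 - 6333) = 1/(-6993) = -1/6993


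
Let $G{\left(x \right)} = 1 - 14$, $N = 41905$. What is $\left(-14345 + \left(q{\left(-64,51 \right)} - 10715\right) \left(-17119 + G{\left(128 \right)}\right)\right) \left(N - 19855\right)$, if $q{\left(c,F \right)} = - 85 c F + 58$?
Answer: $-100780422457050$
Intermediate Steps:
$q{\left(c,F \right)} = 58 - 85 F c$ ($q{\left(c,F \right)} = - 85 F c + 58 = 58 - 85 F c$)
$G{\left(x \right)} = -13$ ($G{\left(x \right)} = 1 - 14 = -13$)
$\left(-14345 + \left(q{\left(-64,51 \right)} - 10715\right) \left(-17119 + G{\left(128 \right)}\right)\right) \left(N - 19855\right) = \left(-14345 + \left(\left(58 - 4335 \left(-64\right)\right) - 10715\right) \left(-17119 - 13\right)\right) \left(41905 - 19855\right) = \left(-14345 + \left(\left(58 + 277440\right) - 10715\right) \left(-17132\right)\right) 22050 = \left(-14345 + \left(277498 - 10715\right) \left(-17132\right)\right) 22050 = \left(-14345 + 266783 \left(-17132\right)\right) 22050 = \left(-14345 - 4570526356\right) 22050 = \left(-4570540701\right) 22050 = -100780422457050$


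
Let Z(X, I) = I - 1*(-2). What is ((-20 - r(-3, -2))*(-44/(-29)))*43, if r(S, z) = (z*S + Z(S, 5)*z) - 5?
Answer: -13244/29 ≈ -456.69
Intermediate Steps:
Z(X, I) = 2 + I (Z(X, I) = I + 2 = 2 + I)
r(S, z) = -5 + 7*z + S*z (r(S, z) = (z*S + (2 + 5)*z) - 5 = (S*z + 7*z) - 5 = (7*z + S*z) - 5 = -5 + 7*z + S*z)
((-20 - r(-3, -2))*(-44/(-29)))*43 = ((-20 - (-5 + 7*(-2) - 3*(-2)))*(-44/(-29)))*43 = ((-20 - (-5 - 14 + 6))*(-44*(-1/29)))*43 = ((-20 - 1*(-13))*(44/29))*43 = ((-20 + 13)*(44/29))*43 = -7*44/29*43 = -308/29*43 = -13244/29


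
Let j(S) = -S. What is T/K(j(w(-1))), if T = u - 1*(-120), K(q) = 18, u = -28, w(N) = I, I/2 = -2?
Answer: 46/9 ≈ 5.1111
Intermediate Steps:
I = -4 (I = 2*(-2) = -4)
w(N) = -4
T = 92 (T = -28 - 1*(-120) = -28 + 120 = 92)
T/K(j(w(-1))) = 92/18 = 92*(1/18) = 46/9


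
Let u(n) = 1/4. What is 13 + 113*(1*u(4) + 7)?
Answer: 3329/4 ≈ 832.25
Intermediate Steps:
u(n) = ¼
13 + 113*(1*u(4) + 7) = 13 + 113*(1*(¼) + 7) = 13 + 113*(¼ + 7) = 13 + 113*(29/4) = 13 + 3277/4 = 3329/4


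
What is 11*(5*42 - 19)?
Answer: 2101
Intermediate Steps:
11*(5*42 - 19) = 11*(210 - 19) = 11*191 = 2101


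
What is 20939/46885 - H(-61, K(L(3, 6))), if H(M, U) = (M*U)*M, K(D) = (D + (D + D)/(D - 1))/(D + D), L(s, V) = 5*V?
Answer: -5407017173/2719330 ≈ -1988.4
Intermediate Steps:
K(D) = (D + 2*D/(-1 + D))/(2*D) (K(D) = (D + (2*D)/(-1 + D))/((2*D)) = (D + 2*D/(-1 + D))*(1/(2*D)) = (D + 2*D/(-1 + D))/(2*D))
H(M, U) = U*M²
20939/46885 - H(-61, K(L(3, 6))) = 20939/46885 - (1 + 5*6)/(2*(-1 + 5*6))*(-61)² = 20939*(1/46885) - (1 + 30)/(2*(-1 + 30))*3721 = 20939/46885 - (½)*31/29*3721 = 20939/46885 - (½)*(1/29)*31*3721 = 20939/46885 - 31*3721/58 = 20939/46885 - 1*115351/58 = 20939/46885 - 115351/58 = -5407017173/2719330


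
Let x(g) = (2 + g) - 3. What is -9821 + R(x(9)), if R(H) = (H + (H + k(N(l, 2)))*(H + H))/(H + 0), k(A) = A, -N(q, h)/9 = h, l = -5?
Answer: -9840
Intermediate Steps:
N(q, h) = -9*h
x(g) = -1 + g
R(H) = (H + 2*H*(-18 + H))/H (R(H) = (H + (H - 9*2)*(H + H))/(H + 0) = (H + (H - 18)*(2*H))/H = (H + (-18 + H)*(2*H))/H = (H + 2*H*(-18 + H))/H)
-9821 + R(x(9)) = -9821 + (-35 + 2*(-1 + 9)) = -9821 + (-35 + 2*8) = -9821 + (-35 + 16) = -9821 - 19 = -9840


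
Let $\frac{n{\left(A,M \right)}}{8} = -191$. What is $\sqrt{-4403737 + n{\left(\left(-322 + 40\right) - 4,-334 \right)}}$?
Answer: $i \sqrt{4405265} \approx 2098.9 i$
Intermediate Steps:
$n{\left(A,M \right)} = -1528$ ($n{\left(A,M \right)} = 8 \left(-191\right) = -1528$)
$\sqrt{-4403737 + n{\left(\left(-322 + 40\right) - 4,-334 \right)}} = \sqrt{-4403737 - 1528} = \sqrt{-4405265} = i \sqrt{4405265}$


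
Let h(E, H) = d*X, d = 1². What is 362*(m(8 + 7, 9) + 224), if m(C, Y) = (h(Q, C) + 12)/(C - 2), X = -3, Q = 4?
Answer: 1057402/13 ≈ 81339.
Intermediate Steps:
d = 1
h(E, H) = -3 (h(E, H) = 1*(-3) = -3)
m(C, Y) = 9/(-2 + C) (m(C, Y) = (-3 + 12)/(C - 2) = 9/(-2 + C))
362*(m(8 + 7, 9) + 224) = 362*(9/(-2 + (8 + 7)) + 224) = 362*(9/(-2 + 15) + 224) = 362*(9/13 + 224) = 362*(2921/13) = 1057402/13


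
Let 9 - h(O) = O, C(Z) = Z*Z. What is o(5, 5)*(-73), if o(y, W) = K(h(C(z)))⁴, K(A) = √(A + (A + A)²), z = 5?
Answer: -74172672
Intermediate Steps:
C(Z) = Z²
h(O) = 9 - O
K(A) = √(A + 4*A²) (K(A) = √(A + (2*A)²) = √(A + 4*A²))
o(y, W) = 1016064 (o(y, W) = (√((9 - 1*5²)*(1 + 4*(9 - 1*5²))))⁴ = (√((9 - 1*25)*(1 + 4*(9 - 1*25))))⁴ = (√((9 - 25)*(1 + 4*(9 - 25))))⁴ = (√(-16*(1 + 4*(-16))))⁴ = (√(-16*(1 - 64)))⁴ = (√(-16*(-63)))⁴ = (√1008)⁴ = (12*√7)⁴ = 1016064)
o(5, 5)*(-73) = 1016064*(-73) = -74172672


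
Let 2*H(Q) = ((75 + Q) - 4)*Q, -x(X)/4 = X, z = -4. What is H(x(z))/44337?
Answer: 232/14779 ≈ 0.015698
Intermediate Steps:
x(X) = -4*X
H(Q) = Q*(71 + Q)/2 (H(Q) = (((75 + Q) - 4)*Q)/2 = ((71 + Q)*Q)/2 = (Q*(71 + Q))/2 = Q*(71 + Q)/2)
H(x(z))/44337 = ((-4*(-4))*(71 - 4*(-4))/2)/44337 = ((1/2)*16*(71 + 16))*(1/44337) = ((1/2)*16*87)*(1/44337) = 696*(1/44337) = 232/14779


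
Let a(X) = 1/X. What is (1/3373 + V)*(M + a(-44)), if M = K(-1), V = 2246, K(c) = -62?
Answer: -20674246311/148412 ≈ -1.3930e+5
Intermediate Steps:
M = -62
(1/3373 + V)*(M + a(-44)) = (1/3373 + 2246)*(-62 + 1/(-44)) = (1/3373 + 2246)*(-62 - 1/44) = (7575759/3373)*(-2729/44) = -20674246311/148412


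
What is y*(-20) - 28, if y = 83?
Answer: -1688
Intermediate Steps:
y*(-20) - 28 = 83*(-20) - 28 = -1660 - 28 = -1688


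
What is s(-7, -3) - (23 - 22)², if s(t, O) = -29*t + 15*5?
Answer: 277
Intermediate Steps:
s(t, O) = 75 - 29*t (s(t, O) = -29*t + 75 = 75 - 29*t)
s(-7, -3) - (23 - 22)² = (75 - 29*(-7)) - (23 - 22)² = (75 + 203) - 1*1² = 278 - 1*1 = 278 - 1 = 277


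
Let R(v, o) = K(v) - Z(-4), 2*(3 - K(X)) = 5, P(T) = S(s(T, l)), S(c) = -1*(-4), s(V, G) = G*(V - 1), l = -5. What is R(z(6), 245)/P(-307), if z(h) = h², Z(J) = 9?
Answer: -17/8 ≈ -2.1250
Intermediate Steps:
s(V, G) = G*(-1 + V)
S(c) = 4
P(T) = 4
K(X) = ½ (K(X) = 3 - ½*5 = 3 - 5/2 = ½)
R(v, o) = -17/2 (R(v, o) = ½ - 1*9 = ½ - 9 = -17/2)
R(z(6), 245)/P(-307) = -17/2/4 = -17/2*¼ = -17/8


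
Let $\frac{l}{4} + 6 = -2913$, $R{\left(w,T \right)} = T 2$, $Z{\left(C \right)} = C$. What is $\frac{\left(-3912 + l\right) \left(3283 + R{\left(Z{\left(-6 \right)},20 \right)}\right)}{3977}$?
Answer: $- \frac{51798924}{3977} \approx -13025.0$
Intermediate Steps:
$R{\left(w,T \right)} = 2 T$
$l = -11676$ ($l = -24 + 4 \left(-2913\right) = -24 - 11652 = -11676$)
$\frac{\left(-3912 + l\right) \left(3283 + R{\left(Z{\left(-6 \right)},20 \right)}\right)}{3977} = \frac{\left(-3912 - 11676\right) \left(3283 + 2 \cdot 20\right)}{3977} = - 15588 \left(3283 + 40\right) \frac{1}{3977} = \left(-15588\right) 3323 \cdot \frac{1}{3977} = \left(-51798924\right) \frac{1}{3977} = - \frac{51798924}{3977}$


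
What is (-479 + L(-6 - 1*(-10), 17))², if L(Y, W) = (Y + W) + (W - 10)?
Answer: 203401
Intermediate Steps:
L(Y, W) = -10 + Y + 2*W (L(Y, W) = (W + Y) + (-10 + W) = -10 + Y + 2*W)
(-479 + L(-6 - 1*(-10), 17))² = (-479 + (-10 + (-6 - 1*(-10)) + 2*17))² = (-479 + (-10 + (-6 + 10) + 34))² = (-479 + (-10 + 4 + 34))² = (-479 + 28)² = (-451)² = 203401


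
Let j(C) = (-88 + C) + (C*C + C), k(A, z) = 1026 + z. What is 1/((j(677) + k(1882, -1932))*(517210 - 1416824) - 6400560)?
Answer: -1/412649446606 ≈ -2.4234e-12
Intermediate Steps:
j(C) = -88 + C**2 + 2*C (j(C) = (-88 + C) + (C**2 + C) = (-88 + C) + (C + C**2) = -88 + C**2 + 2*C)
1/((j(677) + k(1882, -1932))*(517210 - 1416824) - 6400560) = 1/(((-88 + 677**2 + 2*677) + (1026 - 1932))*(517210 - 1416824) - 6400560) = 1/(((-88 + 458329 + 1354) - 906)*(-899614) - 6400560) = 1/((459595 - 906)*(-899614) - 6400560) = 1/(458689*(-899614) - 6400560) = 1/(-412643046046 - 6400560) = 1/(-412649446606) = -1/412649446606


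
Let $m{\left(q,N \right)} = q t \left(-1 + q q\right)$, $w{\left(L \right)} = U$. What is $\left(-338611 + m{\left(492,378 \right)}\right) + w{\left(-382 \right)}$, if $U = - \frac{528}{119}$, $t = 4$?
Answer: $\frac{56648922859}{119} \approx 4.7604 \cdot 10^{8}$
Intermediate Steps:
$U = - \frac{528}{119}$ ($U = \left(-528\right) \frac{1}{119} = - \frac{528}{119} \approx -4.437$)
$w{\left(L \right)} = - \frac{528}{119}$
$m{\left(q,N \right)} = 4 q \left(-1 + q^{2}\right)$ ($m{\left(q,N \right)} = q 4 \left(-1 + q q\right) = 4 q \left(-1 + q^{2}\right)$)
$\left(-338611 + m{\left(492,378 \right)}\right) + w{\left(-382 \right)} = \left(-338611 + 4 \cdot 492 \left(-1 + 492^{2}\right)\right) - \frac{528}{119} = \left(-338611 + 4 \cdot 492 \left(-1 + 242064\right)\right) - \frac{528}{119} = \left(-338611 + 4 \cdot 492 \cdot 242063\right) - \frac{528}{119} = \left(-338611 + 476379984\right) - \frac{528}{119} = 476041373 - \frac{528}{119} = \frac{56648922859}{119}$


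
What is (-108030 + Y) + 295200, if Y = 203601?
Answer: 390771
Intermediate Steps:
(-108030 + Y) + 295200 = (-108030 + 203601) + 295200 = 95571 + 295200 = 390771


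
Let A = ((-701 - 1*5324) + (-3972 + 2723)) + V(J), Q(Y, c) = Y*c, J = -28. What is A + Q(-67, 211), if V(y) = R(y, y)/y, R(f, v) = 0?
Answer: -21411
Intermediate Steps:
V(y) = 0 (V(y) = 0/y = 0)
A = -7274 (A = ((-701 - 1*5324) + (-3972 + 2723)) + 0 = ((-701 - 5324) - 1249) + 0 = (-6025 - 1249) + 0 = -7274 + 0 = -7274)
A + Q(-67, 211) = -7274 - 67*211 = -7274 - 14137 = -21411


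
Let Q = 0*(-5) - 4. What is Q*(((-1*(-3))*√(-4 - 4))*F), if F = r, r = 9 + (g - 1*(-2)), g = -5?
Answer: -144*I*√2 ≈ -203.65*I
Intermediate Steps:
r = 6 (r = 9 + (-5 - 1*(-2)) = 9 + (-5 + 2) = 9 - 3 = 6)
F = 6
Q = -4 (Q = 0 - 4 = -4)
Q*(((-1*(-3))*√(-4 - 4))*F) = -4*(-1*(-3))*√(-4 - 4)*6 = -4*3*√(-8)*6 = -4*3*(2*I*√2)*6 = -4*6*I*√2*6 = -144*I*√2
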